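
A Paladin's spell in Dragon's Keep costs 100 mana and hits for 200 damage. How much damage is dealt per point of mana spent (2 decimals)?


Efficiency = damage / mana
= 200 / 100
= 2.00

2.00 dmg/mana


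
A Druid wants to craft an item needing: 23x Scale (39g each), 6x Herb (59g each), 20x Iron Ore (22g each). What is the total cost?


Cost breakdown:
  Scale: 23 * 39 = 897
  Herb: 6 * 59 = 354
  Iron Ore: 20 * 22 = 440
Total = 897 + 354 + 440 = 1691

1691 gold


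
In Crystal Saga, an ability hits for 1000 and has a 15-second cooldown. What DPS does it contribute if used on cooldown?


DPS = damage / cooldown
= 1000 / 15
= 66.67

66.67 DPS


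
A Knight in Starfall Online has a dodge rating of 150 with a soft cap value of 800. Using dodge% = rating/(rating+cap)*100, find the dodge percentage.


dodge% = 150 / (150 + 800) * 100
= 150 / 950 * 100
= 0.157895 * 100
= 15.79%

15.79%


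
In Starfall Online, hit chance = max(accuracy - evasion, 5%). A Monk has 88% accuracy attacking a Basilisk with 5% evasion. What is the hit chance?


accuracy - evasion = 88 - 5 = 83
Apply floor: max(83, 5) = 83
Hit chance = 83%

83%


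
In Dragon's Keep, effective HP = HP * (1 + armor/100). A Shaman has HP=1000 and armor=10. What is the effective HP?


EHP = 1000 * (1 + 10/100)
= 1000 * (1 + 0.1)
= 1000 * 1.1
= 1100.0

1100.0 EHP


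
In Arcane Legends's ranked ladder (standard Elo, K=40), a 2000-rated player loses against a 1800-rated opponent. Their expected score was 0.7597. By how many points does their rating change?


Elo update: delta = K * (S - Ea), where S = 0 (loses)
S - Ea = 0 - 0.7597 = -0.7597
Rating change = 40 * -0.7597
= -30.39

-30.39 rating points


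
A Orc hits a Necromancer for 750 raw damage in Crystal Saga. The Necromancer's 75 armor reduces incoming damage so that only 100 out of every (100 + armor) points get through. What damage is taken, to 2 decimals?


actual = 750 * 100 / (100 + 75)
= 750 * 100 / 175
= 75000 / 175
= 428.57

428.57 damage


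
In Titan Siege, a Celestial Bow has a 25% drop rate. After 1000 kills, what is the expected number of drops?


Expected drops = kills * (drop_rate / 100)
= 1000 * (25 / 100)
= 1000 * 0.25
= 250.0

250.0 drops


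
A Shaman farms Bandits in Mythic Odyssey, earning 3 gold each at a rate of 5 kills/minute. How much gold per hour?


Gold per minute = 3 * 5 = 15
Gold per hour = 15 * 60 = 900

900 gold/hour


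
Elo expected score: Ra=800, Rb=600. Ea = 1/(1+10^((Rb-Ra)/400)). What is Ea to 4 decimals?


Elo expected score: Ea = 1/(1 + 10^((Rb-Ra)/400))
Rb - Ra = 600 - 800 = -200
(Rb-Ra)/400 = -200/400 = -0.5
10^-0.5 = 0.316228
Ea = 1/(1 + 0.316228) = 1/1.316228 = 0.7597

0.7597


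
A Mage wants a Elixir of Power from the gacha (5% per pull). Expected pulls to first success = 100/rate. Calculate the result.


Expected pulls for a geometric distribution = 1/p = 100 / rate%
= 100 / 5
= 20.0

20.0 pulls


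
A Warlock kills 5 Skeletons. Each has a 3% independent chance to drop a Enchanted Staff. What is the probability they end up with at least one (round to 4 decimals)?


P(at least one) = 1 - P(none) = 1 - (1-p)^n
p = 3/100 = 0.03
1 - p = 0.97
(1 - p)^5 = 0.97^5 = 0.858734
P(at least one) = 1 - 0.858734 = 0.1413

0.1413


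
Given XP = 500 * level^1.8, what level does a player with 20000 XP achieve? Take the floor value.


XP = 500 * level^1.8, so level = (XP / 500)^(1/1.8)
= (20000 / 500)^(1/1.8)
= 40.0^0.5556
= 7.7631
Floor: level = 7

level 7


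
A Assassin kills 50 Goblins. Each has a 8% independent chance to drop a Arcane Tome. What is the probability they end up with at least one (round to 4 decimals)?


P(at least one) = 1 - P(none) = 1 - (1-p)^n
p = 8/100 = 0.08
1 - p = 0.92
(1 - p)^50 = 0.92^50 = 0.015466
P(at least one) = 1 - 0.015466 = 0.9845

0.9845


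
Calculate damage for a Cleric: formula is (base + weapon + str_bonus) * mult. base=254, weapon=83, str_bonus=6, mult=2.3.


Sum base + weapon + str = 254 + 83 + 6 = 343
Multiply by 2.3:
343 * 2.3 = 788.9

788.9 damage


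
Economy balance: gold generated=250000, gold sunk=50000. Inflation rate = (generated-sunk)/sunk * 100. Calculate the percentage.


Net gold = 250000 - 50000 = 200000
Inflation rate = net / sunk * 100 = 200000 / 50000 * 100
= 4.0 * 100
= 400.00%

400.00%


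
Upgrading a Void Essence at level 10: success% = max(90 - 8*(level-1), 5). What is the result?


raw_rate = 90 - 8 * (10 - 1)
= 90 - 8 * 9
= 90 - 72
= 18
Apply floor: max(18, 5) = 18%

18%


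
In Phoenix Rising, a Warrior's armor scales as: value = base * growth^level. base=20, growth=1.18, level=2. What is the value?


value = base * growth^level
= 20 * 1.18^2
= 20 * 1.3924
= 27.85

27.85 armor


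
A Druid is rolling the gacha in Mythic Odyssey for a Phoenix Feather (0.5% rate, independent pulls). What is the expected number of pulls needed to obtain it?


Expected pulls for a geometric distribution = 1/p = 100 / rate%
= 100 / 0.5
= 200.0

200.0 pulls


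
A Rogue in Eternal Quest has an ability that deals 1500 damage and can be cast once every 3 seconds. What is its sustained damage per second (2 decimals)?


DPS = damage / cooldown
= 1500 / 3
= 500.00

500.00 DPS


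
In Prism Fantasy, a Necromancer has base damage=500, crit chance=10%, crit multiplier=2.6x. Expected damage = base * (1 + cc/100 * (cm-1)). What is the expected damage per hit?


E[dmg] = base * (1 + crit_chance * (crit_mult - 1))
cc as decimal = 10/100 = 0.1
cm - 1 = 2.6 - 1 = 1.6
Bonus factor = 0.1 * 1.6 = 0.16
Total multiplier = 1 + 0.16 = 1.16
Expected damage = 500 * 1.16 = 580.00

580.00 damage


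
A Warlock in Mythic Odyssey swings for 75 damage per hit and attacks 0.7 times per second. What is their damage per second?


DPS = damage * attack_speed
= 75 * 0.7
= 52.5

52.5 DPS


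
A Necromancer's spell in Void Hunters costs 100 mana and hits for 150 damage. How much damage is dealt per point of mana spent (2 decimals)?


Efficiency = damage / mana
= 150 / 100
= 1.50

1.50 dmg/mana


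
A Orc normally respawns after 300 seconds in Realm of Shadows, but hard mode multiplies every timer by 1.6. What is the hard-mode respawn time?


Respawn time = base * multiplier
= 300 * 1.6
= 480.0 seconds

480.0 seconds


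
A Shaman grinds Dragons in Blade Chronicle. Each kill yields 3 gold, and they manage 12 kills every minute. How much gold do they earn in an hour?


Gold per minute = 3 * 12 = 36
Gold per hour = 36 * 60 = 2160

2160 gold/hour


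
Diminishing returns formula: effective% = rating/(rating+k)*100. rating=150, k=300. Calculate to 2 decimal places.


effective% = rating / (rating + k) * 100
= 150 / (150 + 300) * 100
= 150 / 450 * 100
= 0.333333 * 100
= 33.33%

33.33%


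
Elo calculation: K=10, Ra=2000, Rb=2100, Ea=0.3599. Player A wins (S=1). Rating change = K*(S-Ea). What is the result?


Elo update: delta = K * (S - Ea), where S = 1 (wins)
S - Ea = 1 - 0.3599 = 0.6401
Rating change = 10 * 0.6401
= 6.40

6.40 rating points


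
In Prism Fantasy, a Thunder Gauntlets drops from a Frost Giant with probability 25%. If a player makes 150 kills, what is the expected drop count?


Expected drops = kills * (drop_rate / 100)
= 150 * (25 / 100)
= 150 * 0.25
= 37.5

37.5 drops


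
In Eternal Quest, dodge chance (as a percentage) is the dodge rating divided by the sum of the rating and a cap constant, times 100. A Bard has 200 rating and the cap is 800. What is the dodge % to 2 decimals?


dodge% = 200 / (200 + 800) * 100
= 200 / 1000 * 100
= 0.2 * 100
= 20.00%

20.00%


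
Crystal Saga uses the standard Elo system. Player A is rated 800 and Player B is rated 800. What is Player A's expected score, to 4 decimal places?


Elo expected score: Ea = 1/(1 + 10^((Rb-Ra)/400))
Rb - Ra = 800 - 800 = 0
(Rb-Ra)/400 = 0/400 = 0.0
10^0.0 = 1.0
Ea = 1/(1 + 1.0) = 1/2.0 = 0.5000

0.5000


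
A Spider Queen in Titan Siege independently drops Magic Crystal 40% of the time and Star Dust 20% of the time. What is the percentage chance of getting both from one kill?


For independent events, P(both) = P(A) * P(B)
= 40% * 20%
= 800 / 100 %
= 8.0%

8.0%


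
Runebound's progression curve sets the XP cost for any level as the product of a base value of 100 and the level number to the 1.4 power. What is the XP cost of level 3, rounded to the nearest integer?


XP = 100 * level^1.4
Substitute level = 3:
XP = 100 * 3^1.4
= 100 * 4.6555
= 466

466 XP


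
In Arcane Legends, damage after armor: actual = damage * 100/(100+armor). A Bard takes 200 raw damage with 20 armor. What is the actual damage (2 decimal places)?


actual = 200 * 100 / (100 + 20)
= 200 * 100 / 120
= 20000 / 120
= 166.67

166.67 damage


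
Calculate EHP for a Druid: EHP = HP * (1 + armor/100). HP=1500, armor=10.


EHP = 1500 * (1 + 10/100)
= 1500 * (1 + 0.1)
= 1500 * 1.1
= 1650.0

1650.0 EHP


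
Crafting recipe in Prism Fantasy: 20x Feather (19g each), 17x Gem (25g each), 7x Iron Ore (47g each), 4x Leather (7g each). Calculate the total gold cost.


Cost breakdown:
  Feather: 20 * 19 = 380
  Gem: 17 * 25 = 425
  Iron Ore: 7 * 47 = 329
  Leather: 4 * 7 = 28
Total = 380 + 425 + 329 + 28 = 1162

1162 gold


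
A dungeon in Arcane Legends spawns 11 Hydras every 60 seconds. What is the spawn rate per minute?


Spawns per minute = count * (60 / interval)
= 11 * (60 / 60)
= 11 * 1.0
= 11.0

11.0 per minute


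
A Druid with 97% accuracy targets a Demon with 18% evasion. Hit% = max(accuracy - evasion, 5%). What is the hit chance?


accuracy - evasion = 97 - 18 = 79
Apply floor: max(79, 5) = 79
Hit chance = 79%

79%


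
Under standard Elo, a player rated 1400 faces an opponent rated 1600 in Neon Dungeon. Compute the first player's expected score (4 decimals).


Elo expected score: Ea = 1/(1 + 10^((Rb-Ra)/400))
Rb - Ra = 1600 - 1400 = 200
(Rb-Ra)/400 = 200/400 = 0.5
10^0.5 = 3.162278
Ea = 1/(1 + 3.162278) = 1/4.162278 = 0.2403

0.2403


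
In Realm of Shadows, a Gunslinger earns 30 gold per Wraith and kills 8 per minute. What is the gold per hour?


Gold per minute = 30 * 8 = 240
Gold per hour = 240 * 60 = 14400

14400 gold/hour


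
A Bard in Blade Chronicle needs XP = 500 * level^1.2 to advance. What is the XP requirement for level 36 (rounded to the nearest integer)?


XP = 500 * level^1.2
Substitute level = 36:
XP = 500 * 36^1.2
= 500 * 73.7162
= 36858

36858 XP


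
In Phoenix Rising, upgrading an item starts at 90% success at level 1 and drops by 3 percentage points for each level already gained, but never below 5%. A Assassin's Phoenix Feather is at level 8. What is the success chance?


raw_rate = 90 - 3 * (8 - 1)
= 90 - 3 * 7
= 90 - 21
= 69
Apply floor: max(69, 5) = 69%

69%


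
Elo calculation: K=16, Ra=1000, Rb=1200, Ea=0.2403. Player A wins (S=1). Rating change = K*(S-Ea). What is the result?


Elo update: delta = K * (S - Ea), where S = 1 (wins)
S - Ea = 1 - 0.2403 = 0.7597
Rating change = 16 * 0.7597
= 12.16

12.16 rating points


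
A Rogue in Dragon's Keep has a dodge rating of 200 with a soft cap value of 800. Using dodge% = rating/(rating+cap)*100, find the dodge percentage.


dodge% = 200 / (200 + 800) * 100
= 200 / 1000 * 100
= 0.2 * 100
= 20.00%

20.00%


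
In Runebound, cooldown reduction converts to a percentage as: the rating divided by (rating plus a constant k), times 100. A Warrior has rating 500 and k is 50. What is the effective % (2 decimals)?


effective% = rating / (rating + k) * 100
= 500 / (500 + 50) * 100
= 500 / 550 * 100
= 0.909091 * 100
= 90.91%

90.91%


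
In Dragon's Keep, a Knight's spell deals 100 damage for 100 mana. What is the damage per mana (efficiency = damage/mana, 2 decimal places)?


Efficiency = damage / mana
= 100 / 100
= 1.00

1.00 dmg/mana


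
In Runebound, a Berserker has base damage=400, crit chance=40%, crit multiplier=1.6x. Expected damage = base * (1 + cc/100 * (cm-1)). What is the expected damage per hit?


E[dmg] = base * (1 + crit_chance * (crit_mult - 1))
cc as decimal = 40/100 = 0.4
cm - 1 = 1.6 - 1 = 0.6
Bonus factor = 0.4 * 0.6 = 0.24
Total multiplier = 1 + 0.24 = 1.24
Expected damage = 400 * 1.24 = 496.00

496.00 damage


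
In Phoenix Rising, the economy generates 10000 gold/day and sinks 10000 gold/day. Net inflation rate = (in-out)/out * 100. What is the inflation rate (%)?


Net gold = 10000 - 10000 = 0
Inflation rate = net / sunk * 100 = 0 / 10000 * 100
= 0.0 * 100
= 0.00%

0.00%


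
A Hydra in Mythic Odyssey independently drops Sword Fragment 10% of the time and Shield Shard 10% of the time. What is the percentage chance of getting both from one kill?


For independent events, P(both) = P(A) * P(B)
= 10% * 10%
= 100 / 100 %
= 1.0%

1.0%


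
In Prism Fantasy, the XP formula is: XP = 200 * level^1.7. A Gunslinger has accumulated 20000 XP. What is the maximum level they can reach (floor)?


XP = 200 * level^1.7, so level = (XP / 200)^(1/1.7)
= (20000 / 200)^(1/1.7)
= 100.0^0.5882
= 15.0131
Floor: level = 15

level 15


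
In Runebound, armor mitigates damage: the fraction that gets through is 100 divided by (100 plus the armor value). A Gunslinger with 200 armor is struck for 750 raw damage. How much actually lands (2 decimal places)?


actual = 750 * 100 / (100 + 200)
= 750 * 100 / 300
= 75000 / 300
= 250.00

250.00 damage


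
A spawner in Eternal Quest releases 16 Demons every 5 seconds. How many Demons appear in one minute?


Spawns per minute = count * (60 / interval)
= 16 * (60 / 5)
= 16 * 12.0
= 192.0

192.0 per minute


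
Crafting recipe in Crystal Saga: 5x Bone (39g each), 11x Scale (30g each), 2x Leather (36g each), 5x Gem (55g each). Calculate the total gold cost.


Cost breakdown:
  Bone: 5 * 39 = 195
  Scale: 11 * 30 = 330
  Leather: 2 * 36 = 72
  Gem: 5 * 55 = 275
Total = 195 + 330 + 72 + 275 = 872

872 gold


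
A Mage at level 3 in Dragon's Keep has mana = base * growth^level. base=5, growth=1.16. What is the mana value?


value = base * growth^level
= 5 * 1.16^3
= 5 * 1.560896
= 7.80

7.80 mana


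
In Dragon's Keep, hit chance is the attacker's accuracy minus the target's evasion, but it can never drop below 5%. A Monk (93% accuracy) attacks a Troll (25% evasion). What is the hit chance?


accuracy - evasion = 93 - 25 = 68
Apply floor: max(68, 5) = 68
Hit chance = 68%

68%


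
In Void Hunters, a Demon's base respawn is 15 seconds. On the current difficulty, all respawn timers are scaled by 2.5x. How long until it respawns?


Respawn time = base * multiplier
= 15 * 2.5
= 37.5 seconds

37.5 seconds


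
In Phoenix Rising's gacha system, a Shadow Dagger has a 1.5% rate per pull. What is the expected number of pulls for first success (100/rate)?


Expected pulls for a geometric distribution = 1/p = 100 / rate%
= 100 / 1.5
= 66.67

66.67 pulls


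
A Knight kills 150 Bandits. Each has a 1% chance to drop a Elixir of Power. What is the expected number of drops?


Expected drops = kills * (drop_rate / 100)
= 150 * (1 / 100)
= 150 * 0.01
= 1.5

1.5 drops


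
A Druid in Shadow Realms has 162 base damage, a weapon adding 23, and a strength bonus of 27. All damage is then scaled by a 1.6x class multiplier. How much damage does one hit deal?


Sum base + weapon + str = 162 + 23 + 27 = 212
Multiply by 1.6:
212 * 1.6 = 339.2

339.2 damage


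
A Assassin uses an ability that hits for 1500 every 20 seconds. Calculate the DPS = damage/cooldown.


DPS = damage / cooldown
= 1500 / 20
= 75.00

75.00 DPS


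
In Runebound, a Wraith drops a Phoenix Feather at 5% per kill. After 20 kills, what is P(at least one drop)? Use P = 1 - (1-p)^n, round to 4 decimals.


P(at least one) = 1 - P(none) = 1 - (1-p)^n
p = 5/100 = 0.05
1 - p = 0.95
(1 - p)^20 = 0.95^20 = 0.358486
P(at least one) = 1 - 0.358486 = 0.6415

0.6415


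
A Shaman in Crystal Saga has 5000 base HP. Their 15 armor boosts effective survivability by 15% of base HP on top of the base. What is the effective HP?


EHP = 5000 * (1 + 15/100)
= 5000 * (1 + 0.15)
= 5000 * 1.15
= 5750.0

5750.0 EHP


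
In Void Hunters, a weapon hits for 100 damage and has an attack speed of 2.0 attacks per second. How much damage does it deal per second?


DPS = damage * attack_speed
= 100 * 2.0
= 200.0

200.0 DPS


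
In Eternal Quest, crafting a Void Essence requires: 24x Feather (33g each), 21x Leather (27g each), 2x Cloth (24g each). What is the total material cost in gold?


Cost breakdown:
  Feather: 24 * 33 = 792
  Leather: 21 * 27 = 567
  Cloth: 2 * 24 = 48
Total = 792 + 567 + 48 = 1407

1407 gold


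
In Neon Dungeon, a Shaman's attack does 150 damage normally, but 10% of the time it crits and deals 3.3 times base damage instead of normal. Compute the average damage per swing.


E[dmg] = base * (1 + crit_chance * (crit_mult - 1))
cc as decimal = 10/100 = 0.1
cm - 1 = 3.3 - 1 = 2.3
Bonus factor = 0.1 * 2.3 = 0.23
Total multiplier = 1 + 0.23 = 1.23
Expected damage = 150 * 1.23 = 184.50

184.50 damage


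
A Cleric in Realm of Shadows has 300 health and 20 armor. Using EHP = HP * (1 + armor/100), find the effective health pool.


EHP = 300 * (1 + 20/100)
= 300 * (1 + 0.2)
= 300 * 1.2
= 360.0

360.0 EHP


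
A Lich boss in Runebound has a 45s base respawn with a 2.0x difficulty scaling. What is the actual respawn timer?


Respawn time = base * multiplier
= 45 * 2.0
= 90.0 seconds

90.0 seconds


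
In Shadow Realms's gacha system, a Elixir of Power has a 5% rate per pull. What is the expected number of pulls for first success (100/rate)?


Expected pulls for a geometric distribution = 1/p = 100 / rate%
= 100 / 5
= 20.0

20.0 pulls


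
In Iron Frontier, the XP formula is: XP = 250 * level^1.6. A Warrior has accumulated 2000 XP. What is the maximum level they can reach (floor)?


XP = 250 * level^1.6, so level = (XP / 250)^(1/1.6)
= (2000 / 250)^(1/1.6)
= 8.0^0.625
= 3.668
Floor: level = 3

level 3


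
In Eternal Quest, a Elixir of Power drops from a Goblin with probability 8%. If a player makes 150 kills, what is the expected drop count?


Expected drops = kills * (drop_rate / 100)
= 150 * (8 / 100)
= 150 * 0.08
= 12.0

12.0 drops


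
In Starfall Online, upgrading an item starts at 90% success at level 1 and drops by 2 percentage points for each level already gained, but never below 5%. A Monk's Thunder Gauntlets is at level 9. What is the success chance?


raw_rate = 90 - 2 * (9 - 1)
= 90 - 2 * 8
= 90 - 16
= 74
Apply floor: max(74, 5) = 74%

74%


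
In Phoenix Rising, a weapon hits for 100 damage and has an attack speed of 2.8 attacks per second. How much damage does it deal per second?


DPS = damage * attack_speed
= 100 * 2.8
= 280.0

280.0 DPS


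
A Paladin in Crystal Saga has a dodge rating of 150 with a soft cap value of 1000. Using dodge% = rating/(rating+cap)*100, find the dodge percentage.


dodge% = 150 / (150 + 1000) * 100
= 150 / 1150 * 100
= 0.130435 * 100
= 13.04%

13.04%


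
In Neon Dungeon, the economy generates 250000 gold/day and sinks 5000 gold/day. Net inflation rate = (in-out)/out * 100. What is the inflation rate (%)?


Net gold = 250000 - 5000 = 245000
Inflation rate = net / sunk * 100 = 245000 / 5000 * 100
= 49.0 * 100
= 4900.00%

4900.00%


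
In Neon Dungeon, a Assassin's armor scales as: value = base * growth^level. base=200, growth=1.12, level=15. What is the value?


value = base * growth^level
= 200 * 1.12^15
= 200 * 5.473566
= 1094.71

1094.71 armor


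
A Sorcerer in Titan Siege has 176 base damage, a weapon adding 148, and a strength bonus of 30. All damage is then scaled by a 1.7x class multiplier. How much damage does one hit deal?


Sum base + weapon + str = 176 + 148 + 30 = 354
Multiply by 1.7:
354 * 1.7 = 601.8

601.8 damage


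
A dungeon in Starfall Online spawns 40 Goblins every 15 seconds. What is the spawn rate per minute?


Spawns per minute = count * (60 / interval)
= 40 * (60 / 15)
= 40 * 4.0
= 160.0

160.0 per minute


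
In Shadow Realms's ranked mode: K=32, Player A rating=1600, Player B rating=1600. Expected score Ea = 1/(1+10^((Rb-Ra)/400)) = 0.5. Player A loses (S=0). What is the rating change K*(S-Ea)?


Elo update: delta = K * (S - Ea), where S = 0 (loses)
S - Ea = 0 - 0.5 = -0.5
Rating change = 32 * -0.5
= -16.00

-16.00 rating points


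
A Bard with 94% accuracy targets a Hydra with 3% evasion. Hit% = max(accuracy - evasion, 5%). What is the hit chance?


accuracy - evasion = 94 - 3 = 91
Apply floor: max(91, 5) = 91
Hit chance = 91%

91%


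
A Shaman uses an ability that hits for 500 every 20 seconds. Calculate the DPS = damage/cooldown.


DPS = damage / cooldown
= 500 / 20
= 25.00

25.00 DPS


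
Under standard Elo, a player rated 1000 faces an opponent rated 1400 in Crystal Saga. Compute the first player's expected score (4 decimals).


Elo expected score: Ea = 1/(1 + 10^((Rb-Ra)/400))
Rb - Ra = 1400 - 1000 = 400
(Rb-Ra)/400 = 400/400 = 1.0
10^1.0 = 10.0
Ea = 1/(1 + 10.0) = 1/11.0 = 0.0909

0.0909


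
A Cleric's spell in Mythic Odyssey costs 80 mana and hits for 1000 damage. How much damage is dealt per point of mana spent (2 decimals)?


Efficiency = damage / mana
= 1000 / 80
= 12.50

12.50 dmg/mana


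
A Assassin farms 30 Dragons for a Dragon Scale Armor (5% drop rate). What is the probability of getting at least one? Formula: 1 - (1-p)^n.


P(at least one) = 1 - P(none) = 1 - (1-p)^n
p = 5/100 = 0.05
1 - p = 0.95
(1 - p)^30 = 0.95^30 = 0.214639
P(at least one) = 1 - 0.214639 = 0.7854

0.7854


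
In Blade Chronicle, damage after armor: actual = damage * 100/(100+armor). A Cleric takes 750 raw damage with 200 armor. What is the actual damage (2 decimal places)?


actual = 750 * 100 / (100 + 200)
= 750 * 100 / 300
= 75000 / 300
= 250.00

250.00 damage


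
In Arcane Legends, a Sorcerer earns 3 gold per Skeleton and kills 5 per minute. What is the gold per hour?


Gold per minute = 3 * 5 = 15
Gold per hour = 15 * 60 = 900

900 gold/hour


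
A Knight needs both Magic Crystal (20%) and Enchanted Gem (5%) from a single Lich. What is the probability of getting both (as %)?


For independent events, P(both) = P(A) * P(B)
= 20% * 5%
= 100 / 100 %
= 1.0%

1.0%


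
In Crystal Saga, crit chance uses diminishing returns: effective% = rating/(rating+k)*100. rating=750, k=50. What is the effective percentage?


effective% = rating / (rating + k) * 100
= 750 / (750 + 50) * 100
= 750 / 800 * 100
= 0.9375 * 100
= 93.75%

93.75%


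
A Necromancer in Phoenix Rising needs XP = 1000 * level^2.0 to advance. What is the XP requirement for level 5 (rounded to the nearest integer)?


XP = 1000 * level^2.0
Substitute level = 5:
XP = 1000 * 5^2.0
= 1000 * 25.0
= 25000

25000 XP


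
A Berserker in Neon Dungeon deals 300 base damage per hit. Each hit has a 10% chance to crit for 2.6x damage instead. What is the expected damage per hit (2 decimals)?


E[dmg] = base * (1 + crit_chance * (crit_mult - 1))
cc as decimal = 10/100 = 0.1
cm - 1 = 2.6 - 1 = 1.6
Bonus factor = 0.1 * 1.6 = 0.16
Total multiplier = 1 + 0.16 = 1.16
Expected damage = 300 * 1.16 = 348.00

348.00 damage


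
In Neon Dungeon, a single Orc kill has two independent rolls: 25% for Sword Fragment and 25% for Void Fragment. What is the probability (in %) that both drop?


For independent events, P(both) = P(A) * P(B)
= 25% * 25%
= 625 / 100 %
= 6.25%

6.25%


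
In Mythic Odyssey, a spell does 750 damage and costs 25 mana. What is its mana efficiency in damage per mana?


Efficiency = damage / mana
= 750 / 25
= 30.00

30.00 dmg/mana


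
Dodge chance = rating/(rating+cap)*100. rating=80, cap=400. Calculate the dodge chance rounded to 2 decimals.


dodge% = 80 / (80 + 400) * 100
= 80 / 480 * 100
= 0.166667 * 100
= 16.67%

16.67%


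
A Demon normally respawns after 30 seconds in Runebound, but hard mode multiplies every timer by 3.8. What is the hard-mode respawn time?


Respawn time = base * multiplier
= 30 * 3.8
= 114.0 seconds

114.0 seconds


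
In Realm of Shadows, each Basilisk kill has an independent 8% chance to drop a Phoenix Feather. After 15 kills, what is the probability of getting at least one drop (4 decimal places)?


P(at least one) = 1 - P(none) = 1 - (1-p)^n
p = 8/100 = 0.08
1 - p = 0.92
(1 - p)^15 = 0.92^15 = 0.286297
P(at least one) = 1 - 0.286297 = 0.7137

0.7137


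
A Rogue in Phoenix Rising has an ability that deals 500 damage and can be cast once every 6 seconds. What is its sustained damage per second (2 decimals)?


DPS = damage / cooldown
= 500 / 6
= 83.33

83.33 DPS


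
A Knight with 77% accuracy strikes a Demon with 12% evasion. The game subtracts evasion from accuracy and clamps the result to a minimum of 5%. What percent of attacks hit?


accuracy - evasion = 77 - 12 = 65
Apply floor: max(65, 5) = 65
Hit chance = 65%

65%


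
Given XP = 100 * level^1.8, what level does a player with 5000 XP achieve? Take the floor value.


XP = 100 * level^1.8, so level = (XP / 100)^(1/1.8)
= (5000 / 100)^(1/1.8)
= 50.0^0.5556
= 8.7876
Floor: level = 8

level 8


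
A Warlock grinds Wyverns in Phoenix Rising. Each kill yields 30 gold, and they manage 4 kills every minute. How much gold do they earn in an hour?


Gold per minute = 30 * 4 = 120
Gold per hour = 120 * 60 = 7200

7200 gold/hour


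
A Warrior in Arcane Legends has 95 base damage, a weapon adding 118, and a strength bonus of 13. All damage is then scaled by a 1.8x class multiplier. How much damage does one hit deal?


Sum base + weapon + str = 95 + 118 + 13 = 226
Multiply by 1.8:
226 * 1.8 = 406.8

406.8 damage


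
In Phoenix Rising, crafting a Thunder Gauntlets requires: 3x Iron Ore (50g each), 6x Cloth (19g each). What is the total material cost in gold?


Cost breakdown:
  Iron Ore: 3 * 50 = 150
  Cloth: 6 * 19 = 114
Total = 150 + 114 = 264

264 gold


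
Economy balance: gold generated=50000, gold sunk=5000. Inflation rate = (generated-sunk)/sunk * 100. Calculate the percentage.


Net gold = 50000 - 5000 = 45000
Inflation rate = net / sunk * 100 = 45000 / 5000 * 100
= 9.0 * 100
= 900.00%

900.00%


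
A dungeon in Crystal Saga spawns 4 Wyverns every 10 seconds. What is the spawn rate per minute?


Spawns per minute = count * (60 / interval)
= 4 * (60 / 10)
= 4 * 6.0
= 24.0

24.0 per minute


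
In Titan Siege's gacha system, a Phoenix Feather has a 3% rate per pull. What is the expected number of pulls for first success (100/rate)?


Expected pulls for a geometric distribution = 1/p = 100 / rate%
= 100 / 3
= 33.33

33.33 pulls


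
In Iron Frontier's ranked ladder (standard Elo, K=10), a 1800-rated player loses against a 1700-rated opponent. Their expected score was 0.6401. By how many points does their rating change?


Elo update: delta = K * (S - Ea), where S = 0 (loses)
S - Ea = 0 - 0.6401 = -0.6401
Rating change = 10 * -0.6401
= -6.40

-6.40 rating points


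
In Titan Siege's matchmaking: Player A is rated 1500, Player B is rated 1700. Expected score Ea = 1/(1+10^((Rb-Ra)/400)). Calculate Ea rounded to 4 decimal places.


Elo expected score: Ea = 1/(1 + 10^((Rb-Ra)/400))
Rb - Ra = 1700 - 1500 = 200
(Rb-Ra)/400 = 200/400 = 0.5
10^0.5 = 3.162278
Ea = 1/(1 + 3.162278) = 1/4.162278 = 0.2403

0.2403


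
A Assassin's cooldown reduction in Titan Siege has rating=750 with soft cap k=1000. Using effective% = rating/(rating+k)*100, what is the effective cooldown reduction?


effective% = rating / (rating + k) * 100
= 750 / (750 + 1000) * 100
= 750 / 1750 * 100
= 0.428571 * 100
= 42.86%

42.86%


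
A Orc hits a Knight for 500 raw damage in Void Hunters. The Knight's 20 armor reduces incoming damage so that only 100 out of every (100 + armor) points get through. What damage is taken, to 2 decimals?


actual = 500 * 100 / (100 + 20)
= 500 * 100 / 120
= 50000 / 120
= 416.67

416.67 damage


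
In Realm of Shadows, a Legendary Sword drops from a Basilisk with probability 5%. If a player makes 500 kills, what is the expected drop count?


Expected drops = kills * (drop_rate / 100)
= 500 * (5 / 100)
= 500 * 0.05
= 25.0

25.0 drops


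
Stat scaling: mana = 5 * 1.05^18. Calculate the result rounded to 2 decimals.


value = base * growth^level
= 5 * 1.05^18
= 5 * 2.406619
= 12.03

12.03 mana


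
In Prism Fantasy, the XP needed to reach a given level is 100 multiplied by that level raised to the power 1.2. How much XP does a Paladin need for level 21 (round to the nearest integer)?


XP = 100 * level^1.2
Substitute level = 21:
XP = 100 * 21^1.2
= 100 * 38.6067
= 3861

3861 XP


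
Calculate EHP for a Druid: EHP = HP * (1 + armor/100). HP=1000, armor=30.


EHP = 1000 * (1 + 30/100)
= 1000 * (1 + 0.3)
= 1000 * 1.3
= 1300.0

1300.0 EHP


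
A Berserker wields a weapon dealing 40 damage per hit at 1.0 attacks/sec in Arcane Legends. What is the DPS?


DPS = damage * attack_speed
= 40 * 1.0
= 40.0

40.0 DPS


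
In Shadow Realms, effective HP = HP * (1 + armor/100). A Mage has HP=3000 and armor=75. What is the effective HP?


EHP = 3000 * (1 + 75/100)
= 3000 * (1 + 0.75)
= 3000 * 1.75
= 5250.0

5250.0 EHP


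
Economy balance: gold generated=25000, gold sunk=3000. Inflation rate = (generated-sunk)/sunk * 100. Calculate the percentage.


Net gold = 25000 - 3000 = 22000
Inflation rate = net / sunk * 100 = 22000 / 3000 * 100
= 7.333333 * 100
= 733.33%

733.33%


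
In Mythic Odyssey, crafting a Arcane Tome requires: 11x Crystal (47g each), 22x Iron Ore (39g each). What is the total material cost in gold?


Cost breakdown:
  Crystal: 11 * 47 = 517
  Iron Ore: 22 * 39 = 858
Total = 517 + 858 = 1375

1375 gold


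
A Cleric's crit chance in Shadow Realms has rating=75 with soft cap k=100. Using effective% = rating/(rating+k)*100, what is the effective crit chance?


effective% = rating / (rating + k) * 100
= 75 / (75 + 100) * 100
= 75 / 175 * 100
= 0.428571 * 100
= 42.86%

42.86%


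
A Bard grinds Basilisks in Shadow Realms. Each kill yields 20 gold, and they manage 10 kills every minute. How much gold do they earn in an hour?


Gold per minute = 20 * 10 = 200
Gold per hour = 200 * 60 = 12000

12000 gold/hour


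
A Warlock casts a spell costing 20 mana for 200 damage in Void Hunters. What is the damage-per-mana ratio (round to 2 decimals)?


Efficiency = damage / mana
= 200 / 20
= 10.00

10.00 dmg/mana


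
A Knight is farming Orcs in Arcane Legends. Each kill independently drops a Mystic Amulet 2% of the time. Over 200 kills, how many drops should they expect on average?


Expected drops = kills * (drop_rate / 100)
= 200 * (2 / 100)
= 200 * 0.02
= 4.0

4.0 drops


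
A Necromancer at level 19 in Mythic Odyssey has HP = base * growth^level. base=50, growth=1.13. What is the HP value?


value = base * growth^level
= 50 * 1.13^19
= 50 * 10.197423
= 509.87

509.87 HP


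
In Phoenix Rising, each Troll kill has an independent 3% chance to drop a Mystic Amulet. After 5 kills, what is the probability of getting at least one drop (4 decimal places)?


P(at least one) = 1 - P(none) = 1 - (1-p)^n
p = 3/100 = 0.03
1 - p = 0.97
(1 - p)^5 = 0.97^5 = 0.858734
P(at least one) = 1 - 0.858734 = 0.1413

0.1413


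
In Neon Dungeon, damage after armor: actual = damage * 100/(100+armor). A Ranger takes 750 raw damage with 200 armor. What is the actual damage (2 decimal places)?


actual = 750 * 100 / (100 + 200)
= 750 * 100 / 300
= 75000 / 300
= 250.00

250.00 damage


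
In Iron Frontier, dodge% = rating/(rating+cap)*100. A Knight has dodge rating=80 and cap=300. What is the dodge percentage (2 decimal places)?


dodge% = 80 / (80 + 300) * 100
= 80 / 380 * 100
= 0.210526 * 100
= 21.05%

21.05%


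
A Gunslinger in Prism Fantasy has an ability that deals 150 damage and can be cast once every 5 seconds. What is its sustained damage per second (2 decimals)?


DPS = damage / cooldown
= 150 / 5
= 30.00

30.00 DPS


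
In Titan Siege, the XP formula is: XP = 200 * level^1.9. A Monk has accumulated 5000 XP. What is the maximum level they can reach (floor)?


XP = 200 * level^1.9, so level = (XP / 200)^(1/1.9)
= (5000 / 200)^(1/1.9)
= 25.0^0.5263
= 5.442
Floor: level = 5

level 5


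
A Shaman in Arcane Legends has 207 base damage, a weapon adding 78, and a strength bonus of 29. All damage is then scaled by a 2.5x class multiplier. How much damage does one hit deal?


Sum base + weapon + str = 207 + 78 + 29 = 314
Multiply by 2.5:
314 * 2.5 = 785.0

785.0 damage


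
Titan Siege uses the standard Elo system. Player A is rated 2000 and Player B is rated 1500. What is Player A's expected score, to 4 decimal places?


Elo expected score: Ea = 1/(1 + 10^((Rb-Ra)/400))
Rb - Ra = 1500 - 2000 = -500
(Rb-Ra)/400 = -500/400 = -1.25
10^-1.25 = 0.056234
Ea = 1/(1 + 0.056234) = 1/1.056234 = 0.9468

0.9468


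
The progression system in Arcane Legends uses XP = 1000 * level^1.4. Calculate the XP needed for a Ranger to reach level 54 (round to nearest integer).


XP = 1000 * level^1.4
Substitute level = 54:
XP = 1000 * 54^1.4
= 1000 * 266.2878
= 266288

266288 XP


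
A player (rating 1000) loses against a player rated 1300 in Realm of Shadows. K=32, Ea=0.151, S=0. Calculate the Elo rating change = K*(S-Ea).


Elo update: delta = K * (S - Ea), where S = 0 (loses)
S - Ea = 0 - 0.151 = -0.151
Rating change = 32 * -0.151
= -4.83

-4.83 rating points


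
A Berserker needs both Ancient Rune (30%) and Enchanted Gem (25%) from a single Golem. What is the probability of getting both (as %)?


For independent events, P(both) = P(A) * P(B)
= 30% * 25%
= 750 / 100 %
= 7.5%

7.5%


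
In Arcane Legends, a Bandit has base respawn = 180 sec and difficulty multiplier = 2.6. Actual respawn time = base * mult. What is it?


Respawn time = base * multiplier
= 180 * 2.6
= 468.0 seconds

468.0 seconds


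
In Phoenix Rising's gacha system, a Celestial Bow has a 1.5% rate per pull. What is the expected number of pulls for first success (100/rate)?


Expected pulls for a geometric distribution = 1/p = 100 / rate%
= 100 / 1.5
= 66.67

66.67 pulls


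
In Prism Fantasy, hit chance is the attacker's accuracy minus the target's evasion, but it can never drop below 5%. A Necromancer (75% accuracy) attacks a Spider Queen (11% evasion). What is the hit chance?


accuracy - evasion = 75 - 11 = 64
Apply floor: max(64, 5) = 64
Hit chance = 64%

64%


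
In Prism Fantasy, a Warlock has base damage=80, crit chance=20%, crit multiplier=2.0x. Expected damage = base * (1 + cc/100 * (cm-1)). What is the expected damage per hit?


E[dmg] = base * (1 + crit_chance * (crit_mult - 1))
cc as decimal = 20/100 = 0.2
cm - 1 = 2.0 - 1 = 1.0
Bonus factor = 0.2 * 1.0 = 0.2
Total multiplier = 1 + 0.2 = 1.2
Expected damage = 80 * 1.2 = 96.00

96.00 damage


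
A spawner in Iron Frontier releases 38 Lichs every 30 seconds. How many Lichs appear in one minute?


Spawns per minute = count * (60 / interval)
= 38 * (60 / 30)
= 38 * 2.0
= 76.0

76.0 per minute


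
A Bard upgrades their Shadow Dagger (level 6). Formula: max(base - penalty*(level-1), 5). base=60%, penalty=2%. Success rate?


raw_rate = 60 - 2 * (6 - 1)
= 60 - 2 * 5
= 60 - 10
= 50
Apply floor: max(50, 5) = 50%

50%


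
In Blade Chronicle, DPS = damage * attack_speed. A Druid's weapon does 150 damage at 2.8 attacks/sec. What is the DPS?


DPS = damage * attack_speed
= 150 * 2.8
= 420.0

420.0 DPS


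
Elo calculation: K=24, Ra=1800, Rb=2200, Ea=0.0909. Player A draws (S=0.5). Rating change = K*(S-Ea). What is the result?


Elo update: delta = K * (S - Ea), where S = 0.5 (draws)
S - Ea = 0.5 - 0.0909 = 0.4091
Rating change = 24 * 0.4091
= 9.82

9.82 rating points


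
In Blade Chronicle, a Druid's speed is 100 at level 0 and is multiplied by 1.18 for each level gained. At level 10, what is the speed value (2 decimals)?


value = base * growth^level
= 100 * 1.18^10
= 100 * 5.233836
= 523.38

523.38 speed


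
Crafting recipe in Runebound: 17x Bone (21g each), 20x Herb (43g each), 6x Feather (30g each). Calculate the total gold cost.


Cost breakdown:
  Bone: 17 * 21 = 357
  Herb: 20 * 43 = 860
  Feather: 6 * 30 = 180
Total = 357 + 860 + 180 = 1397

1397 gold


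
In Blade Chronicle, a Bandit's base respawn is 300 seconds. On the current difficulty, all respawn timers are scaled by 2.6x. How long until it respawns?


Respawn time = base * multiplier
= 300 * 2.6
= 780.0 seconds

780.0 seconds


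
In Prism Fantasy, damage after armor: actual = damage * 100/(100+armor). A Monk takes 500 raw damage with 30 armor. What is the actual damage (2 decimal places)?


actual = 500 * 100 / (100 + 30)
= 500 * 100 / 130
= 50000 / 130
= 384.62

384.62 damage


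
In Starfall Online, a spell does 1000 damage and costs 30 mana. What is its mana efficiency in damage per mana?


Efficiency = damage / mana
= 1000 / 30
= 33.33

33.33 dmg/mana


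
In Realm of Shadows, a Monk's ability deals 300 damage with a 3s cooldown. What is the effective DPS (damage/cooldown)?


DPS = damage / cooldown
= 300 / 3
= 100.00

100.00 DPS


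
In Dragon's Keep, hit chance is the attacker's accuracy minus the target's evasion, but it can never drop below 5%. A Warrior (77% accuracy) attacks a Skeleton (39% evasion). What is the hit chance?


accuracy - evasion = 77 - 39 = 38
Apply floor: max(38, 5) = 38
Hit chance = 38%

38%


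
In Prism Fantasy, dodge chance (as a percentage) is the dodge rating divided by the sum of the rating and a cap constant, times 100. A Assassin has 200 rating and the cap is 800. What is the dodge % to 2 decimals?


dodge% = 200 / (200 + 800) * 100
= 200 / 1000 * 100
= 0.2 * 100
= 20.00%

20.00%


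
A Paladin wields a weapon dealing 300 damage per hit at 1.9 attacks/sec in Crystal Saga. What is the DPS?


DPS = damage * attack_speed
= 300 * 1.9
= 570.0

570.0 DPS


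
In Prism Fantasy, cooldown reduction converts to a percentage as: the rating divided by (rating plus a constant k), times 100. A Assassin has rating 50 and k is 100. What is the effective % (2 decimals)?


effective% = rating / (rating + k) * 100
= 50 / (50 + 100) * 100
= 50 / 150 * 100
= 0.333333 * 100
= 33.33%

33.33%


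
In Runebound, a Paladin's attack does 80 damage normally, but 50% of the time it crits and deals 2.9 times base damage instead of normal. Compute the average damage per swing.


E[dmg] = base * (1 + crit_chance * (crit_mult - 1))
cc as decimal = 50/100 = 0.5
cm - 1 = 2.9 - 1 = 1.9
Bonus factor = 0.5 * 1.9 = 0.95
Total multiplier = 1 + 0.95 = 1.95
Expected damage = 80 * 1.95 = 156.00

156.00 damage


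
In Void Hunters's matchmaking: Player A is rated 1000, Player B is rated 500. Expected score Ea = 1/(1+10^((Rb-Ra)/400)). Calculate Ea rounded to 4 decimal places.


Elo expected score: Ea = 1/(1 + 10^((Rb-Ra)/400))
Rb - Ra = 500 - 1000 = -500
(Rb-Ra)/400 = -500/400 = -1.25
10^-1.25 = 0.056234
Ea = 1/(1 + 0.056234) = 1/1.056234 = 0.9468

0.9468


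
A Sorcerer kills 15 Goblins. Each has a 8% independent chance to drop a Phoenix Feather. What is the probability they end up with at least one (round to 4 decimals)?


P(at least one) = 1 - P(none) = 1 - (1-p)^n
p = 8/100 = 0.08
1 - p = 0.92
(1 - p)^15 = 0.92^15 = 0.286297
P(at least one) = 1 - 0.286297 = 0.7137

0.7137


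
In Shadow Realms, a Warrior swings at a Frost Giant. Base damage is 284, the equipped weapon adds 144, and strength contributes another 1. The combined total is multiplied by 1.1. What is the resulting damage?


Sum base + weapon + str = 284 + 144 + 1 = 429
Multiply by 1.1:
429 * 1.1 = 471.9

471.9 damage


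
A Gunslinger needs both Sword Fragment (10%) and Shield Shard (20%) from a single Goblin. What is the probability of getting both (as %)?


For independent events, P(both) = P(A) * P(B)
= 10% * 20%
= 200 / 100 %
= 2.0%

2.0%
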